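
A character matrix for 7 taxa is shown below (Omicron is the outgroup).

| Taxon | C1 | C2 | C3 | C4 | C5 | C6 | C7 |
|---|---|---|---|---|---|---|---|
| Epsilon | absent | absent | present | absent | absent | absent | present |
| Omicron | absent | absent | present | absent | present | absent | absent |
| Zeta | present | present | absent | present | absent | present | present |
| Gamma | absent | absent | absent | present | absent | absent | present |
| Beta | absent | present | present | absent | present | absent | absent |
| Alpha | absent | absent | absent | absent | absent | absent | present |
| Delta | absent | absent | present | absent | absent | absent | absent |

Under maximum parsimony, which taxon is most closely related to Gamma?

Character polarity is set by the outgroup: the derived state is whichever differs from the outgroup's state, so for C3, C5 the derived state is 'absent', and for the remaining characters it is 'present'.
C1: derived state 'present' in Zeta only — an autapomorphy, so it tells us nothing about relationships among taxa.
C2 (state 'present') occurs in Beta and Zeta but conflicts with the nesting implied by the other characters — most parsimoniously interpreted as homoplasy.
Only Alpha, Gamma, and Zeta show the derived state 'absent' for C3, supporting them as a clade.
C4 (derived state 'present') is shared by Gamma and Zeta — a synapomorphy uniting that clade.
C5 (derived state 'absent') is shared by Alpha, Delta, Epsilon, Gamma, and Zeta — a synapomorphy uniting that clade.
C6 (derived state 'present') is unique to Zeta (autapomorphy; uninformative for grouping).
C7 (derived state 'present') is shared by Alpha, Epsilon, Gamma, and Zeta — a synapomorphy uniting that clade.
Most parsimonious ingroup topology: (((((Gamma,Zeta),Alpha),Epsilon),Delta),Beta).
Gamma and Zeta form a cherry on this tree, so they are sister taxa.

Zeta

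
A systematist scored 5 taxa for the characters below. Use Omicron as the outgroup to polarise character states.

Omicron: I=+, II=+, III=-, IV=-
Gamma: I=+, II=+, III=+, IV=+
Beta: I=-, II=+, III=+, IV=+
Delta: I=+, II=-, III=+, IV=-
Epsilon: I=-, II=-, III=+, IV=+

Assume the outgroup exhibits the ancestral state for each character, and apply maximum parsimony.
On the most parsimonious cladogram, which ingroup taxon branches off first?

Delta

Character polarity is set by the outgroup: the derived state is whichever differs from the outgroup's state, so for I, II the derived state is '-', and for the remaining characters it is '+'.
I (derived state '-') is shared by Beta and Epsilon — a synapomorphy uniting that clade.
II (state '-') occurs in Delta and Epsilon but conflicts with the nesting implied by the other characters — most parsimoniously interpreted as homoplasy.
All ingroup taxa share the derived state '+' for III; it defines the ingroup but does not resolve relationships within it.
IV (derived state '+') is shared by Beta, Epsilon, and Gamma — a synapomorphy uniting that clade.
Most parsimonious ingroup topology: ((Gamma,(Beta,Epsilon)),Delta).
Delta is sister to the clade containing all other ingroup taxa, so it is the earliest-diverging (most basal) ingroup lineage.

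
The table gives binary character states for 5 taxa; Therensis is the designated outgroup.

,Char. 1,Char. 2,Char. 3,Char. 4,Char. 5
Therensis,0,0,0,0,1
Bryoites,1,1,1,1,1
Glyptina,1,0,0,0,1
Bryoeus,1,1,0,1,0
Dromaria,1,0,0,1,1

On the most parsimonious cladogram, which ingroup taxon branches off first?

Character polarity is set by the outgroup: the derived state is whichever differs from the outgroup's state, so for Char. 5 the derived state is '0', and for the remaining characters it is '1'.
Char. 1 (derived state '1') is shared by all ingroup taxa — unites the whole ingroup.
Char. 2 (derived state '1') is shared by Bryoeus and Bryoites — a synapomorphy uniting that clade.
Char. 3: derived state '1' in Bryoites only — an autapomorphy, so it tells us nothing about relationships among taxa.
Only Bryoeus, Bryoites, and Dromaria show the derived state '1' for Char. 4, supporting them as a clade.
Char. 5: derived state '0' in Bryoeus only — an autapomorphy, so it tells us nothing about relationships among taxa.
Most parsimonious ingroup topology: (((Bryoites,Bryoeus),Dromaria),Glyptina).
Glyptina is sister to the clade containing all other ingroup taxa, so it is the earliest-diverging (most basal) ingroup lineage.

Glyptina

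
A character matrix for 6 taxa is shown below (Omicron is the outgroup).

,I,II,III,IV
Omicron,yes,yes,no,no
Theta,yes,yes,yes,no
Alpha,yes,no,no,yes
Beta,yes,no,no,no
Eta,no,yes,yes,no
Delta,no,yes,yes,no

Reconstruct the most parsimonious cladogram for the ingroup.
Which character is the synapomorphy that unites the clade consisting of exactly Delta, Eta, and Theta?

III

Character polarity is set by the outgroup: the derived state is whichever differs from the outgroup's state, so for I, II the derived state is 'no', and for the remaining characters it is 'yes'.
I: derived state 'no' in Delta and Eta only — synapomorphy for {Delta, Eta}.
II: derived state 'no' in Alpha and Beta only — synapomorphy for {Alpha, Beta}.
III (derived state 'yes') is shared by Delta, Eta, and Theta — a synapomorphy uniting that clade.
IV: derived state 'yes' in Alpha only — an autapomorphy, so it tells us nothing about relationships among taxa.
Most parsimonious ingroup topology: ((Theta,(Eta,Delta)),(Alpha,Beta)).
The clade {Delta, Eta, Theta} is supported by III: its derived state 'yes' occurs in exactly those taxa and in no other taxon (including the outgroup).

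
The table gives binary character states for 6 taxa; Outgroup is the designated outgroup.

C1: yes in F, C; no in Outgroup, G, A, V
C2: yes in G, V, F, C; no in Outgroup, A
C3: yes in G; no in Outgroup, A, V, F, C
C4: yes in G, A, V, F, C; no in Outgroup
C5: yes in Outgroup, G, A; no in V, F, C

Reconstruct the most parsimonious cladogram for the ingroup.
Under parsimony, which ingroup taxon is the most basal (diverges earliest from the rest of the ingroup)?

A

Character polarity is set by the outgroup: the derived state is whichever differs from the outgroup's state, so for C5 the derived state is 'no', and for the remaining characters it is 'yes'.
C1 (derived state 'yes') is shared by C and F — a synapomorphy uniting that clade.
C2 (derived state 'yes') is shared by C, F, G, and V — a synapomorphy uniting that clade.
C3: derived state 'yes' in G only — an autapomorphy, so it tells us nothing about relationships among taxa.
All ingroup taxa share the derived state 'yes' for C4; it defines the ingroup but does not resolve relationships within it.
C5: derived state 'no' in C, F, and V only — synapomorphy for {C, F, V}.
Most parsimonious ingroup topology: ((G,(V,(F,C))),A).
A is sister to the clade containing all other ingroup taxa, so it is the earliest-diverging (most basal) ingroup lineage.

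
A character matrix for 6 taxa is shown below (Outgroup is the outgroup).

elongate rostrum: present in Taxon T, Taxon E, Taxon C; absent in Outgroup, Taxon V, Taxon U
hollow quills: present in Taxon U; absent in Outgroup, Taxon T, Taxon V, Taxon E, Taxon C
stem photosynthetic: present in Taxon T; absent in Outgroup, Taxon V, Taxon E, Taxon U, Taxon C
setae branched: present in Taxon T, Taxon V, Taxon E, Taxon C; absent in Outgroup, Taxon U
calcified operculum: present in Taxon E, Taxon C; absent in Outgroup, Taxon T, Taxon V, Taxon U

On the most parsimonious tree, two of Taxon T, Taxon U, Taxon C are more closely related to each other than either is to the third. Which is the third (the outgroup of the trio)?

The outgroup has state 'absent' for every character, so 'present' is the derived state throughout.
Only Taxon C, Taxon E, and Taxon T show the derived state 'present' for elongate rostrum, supporting them as a clade.
hollow quills: derived state 'present' in Taxon U only — an autapomorphy, so it tells us nothing about relationships among taxa.
stem photosynthetic (derived state 'present') is unique to Taxon T (autapomorphy; uninformative for grouping).
setae branched (derived state 'present') is shared by Taxon C, Taxon E, Taxon T, and Taxon V — a synapomorphy uniting that clade.
Only Taxon C and Taxon E show the derived state 'present' for calcified operculum, supporting them as a clade.
Most parsimonious ingroup topology: (((Taxon T,(Taxon E,Taxon C)),Taxon V),Taxon U).
Taxon C and Taxon T share a more recent common ancestor with each other than either does with Taxon U, so Taxon U is the least closely related of the three.

Taxon U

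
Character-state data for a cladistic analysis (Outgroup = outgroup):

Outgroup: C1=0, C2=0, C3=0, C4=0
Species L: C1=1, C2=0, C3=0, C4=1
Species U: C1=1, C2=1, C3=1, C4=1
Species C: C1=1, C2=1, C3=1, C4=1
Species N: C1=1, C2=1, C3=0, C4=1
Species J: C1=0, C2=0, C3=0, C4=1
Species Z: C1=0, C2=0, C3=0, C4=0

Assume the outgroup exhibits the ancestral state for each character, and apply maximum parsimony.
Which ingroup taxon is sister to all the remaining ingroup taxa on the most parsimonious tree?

The outgroup has state '0' for every character, so '1' is the derived state throughout.
C1 (derived state '1') is shared by Species C, Species L, Species N, and Species U — a synapomorphy uniting that clade.
Only Species C, Species N, and Species U show the derived state '1' for C2, supporting them as a clade.
C3: derived state '1' in Species C and Species U only — synapomorphy for {Species C, Species U}.
Only Species C, Species J, Species L, Species N, and Species U show the derived state '1' for C4, supporting them as a clade.
Most parsimonious ingroup topology: (((Species L,((Species U,Species C),Species N)),Species J),Species Z).
Species Z is sister to the clade containing all other ingroup taxa, so it is the earliest-diverging (most basal) ingroup lineage.

Species Z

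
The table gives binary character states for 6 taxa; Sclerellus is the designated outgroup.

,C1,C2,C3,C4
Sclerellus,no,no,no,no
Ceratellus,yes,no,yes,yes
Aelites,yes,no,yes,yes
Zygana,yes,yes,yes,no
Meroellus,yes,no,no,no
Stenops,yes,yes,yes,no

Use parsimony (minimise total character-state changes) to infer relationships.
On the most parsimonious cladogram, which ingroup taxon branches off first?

Meroellus

The outgroup has state 'no' for every character, so 'yes' is the derived state throughout.
All ingroup taxa share the derived state 'yes' for C1; it defines the ingroup but does not resolve relationships within it.
C2 (derived state 'yes') is shared by Stenops and Zygana — a synapomorphy uniting that clade.
C3: derived state 'yes' in Aelites, Ceratellus, Stenops, and Zygana only — synapomorphy for {Aelites, Ceratellus, Stenops, Zygana}.
C4 (derived state 'yes') is shared by Aelites and Ceratellus — a synapomorphy uniting that clade.
Most parsimonious ingroup topology: (((Ceratellus,Aelites),(Zygana,Stenops)),Meroellus).
Meroellus is sister to the clade containing all other ingroup taxa, so it is the earliest-diverging (most basal) ingroup lineage.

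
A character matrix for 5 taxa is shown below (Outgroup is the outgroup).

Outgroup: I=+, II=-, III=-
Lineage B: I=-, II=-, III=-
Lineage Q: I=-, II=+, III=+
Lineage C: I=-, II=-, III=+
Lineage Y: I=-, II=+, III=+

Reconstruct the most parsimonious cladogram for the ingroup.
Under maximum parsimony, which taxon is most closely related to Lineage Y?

Lineage Q

Character polarity is set by the outgroup: the derived state is whichever differs from the outgroup's state, so for I the derived state is '-', and for the remaining characters it is '+'.
All ingroup taxa share the derived state '-' for I; it defines the ingroup but does not resolve relationships within it.
II (derived state '+') is shared by Lineage Q and Lineage Y — a synapomorphy uniting that clade.
Only Lineage C, Lineage Q, and Lineage Y show the derived state '+' for III, supporting them as a clade.
Most parsimonious ingroup topology: (Lineage B,((Lineage Q,Lineage Y),Lineage C)).
Lineage Y and Lineage Q form a cherry on this tree, so they are sister taxa.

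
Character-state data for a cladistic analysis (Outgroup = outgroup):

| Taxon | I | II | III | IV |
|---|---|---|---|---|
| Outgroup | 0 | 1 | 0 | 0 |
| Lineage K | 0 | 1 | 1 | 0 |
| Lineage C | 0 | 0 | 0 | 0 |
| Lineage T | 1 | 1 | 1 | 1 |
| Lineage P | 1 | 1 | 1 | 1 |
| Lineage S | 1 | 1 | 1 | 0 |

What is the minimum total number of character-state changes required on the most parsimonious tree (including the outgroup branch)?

4

Character polarity is set by the outgroup: the derived state is whichever differs from the outgroup's state, so for II the derived state is '0', and for the remaining characters it is '1'.
Only Lineage P, Lineage S, and Lineage T show the derived state '1' for I, supporting them as a clade.
II (derived state '0') is unique to Lineage C (autapomorphy; uninformative for grouping).
Only Lineage K, Lineage P, Lineage S, and Lineage T show the derived state '1' for III, supporting them as a clade.
IV (derived state '1') is shared by Lineage P and Lineage T — a synapomorphy uniting that clade.
Most parsimonious ingroup topology: ((Lineage K,((Lineage T,Lineage P),Lineage S)),Lineage C).
Changes per character on this tree: I: 1; II: 1; III: 1; IV: 1.
Total = 4.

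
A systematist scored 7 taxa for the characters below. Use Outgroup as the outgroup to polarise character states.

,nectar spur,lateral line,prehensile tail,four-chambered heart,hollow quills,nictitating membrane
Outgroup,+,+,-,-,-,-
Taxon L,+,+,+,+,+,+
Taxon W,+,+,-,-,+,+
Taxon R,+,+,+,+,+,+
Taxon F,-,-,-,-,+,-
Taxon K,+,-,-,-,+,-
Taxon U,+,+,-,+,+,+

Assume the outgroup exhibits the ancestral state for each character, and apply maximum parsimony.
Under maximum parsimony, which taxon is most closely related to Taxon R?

Character polarity is set by the outgroup: the derived state is whichever differs from the outgroup's state, so for nectar spur, lateral line the derived state is '-', and for the remaining characters it is '+'.
nectar spur: derived state '-' in Taxon F only — an autapomorphy, so it tells us nothing about relationships among taxa.
lateral line (derived state '-') is shared by Taxon F and Taxon K — a synapomorphy uniting that clade.
prehensile tail (derived state '+') is shared by Taxon L and Taxon R — a synapomorphy uniting that clade.
four-chambered heart: derived state '+' in Taxon L, Taxon R, and Taxon U only — synapomorphy for {Taxon L, Taxon R, Taxon U}.
hollow quills (derived state '+') is shared by all ingroup taxa — unites the whole ingroup.
nictitating membrane: derived state '+' in Taxon L, Taxon R, Taxon U, and Taxon W only — synapomorphy for {Taxon L, Taxon R, Taxon U, Taxon W}.
Most parsimonious ingroup topology: ((((Taxon L,Taxon R),Taxon U),Taxon W),(Taxon F,Taxon K)).
Taxon R and Taxon L form a cherry on this tree, so they are sister taxa.

Taxon L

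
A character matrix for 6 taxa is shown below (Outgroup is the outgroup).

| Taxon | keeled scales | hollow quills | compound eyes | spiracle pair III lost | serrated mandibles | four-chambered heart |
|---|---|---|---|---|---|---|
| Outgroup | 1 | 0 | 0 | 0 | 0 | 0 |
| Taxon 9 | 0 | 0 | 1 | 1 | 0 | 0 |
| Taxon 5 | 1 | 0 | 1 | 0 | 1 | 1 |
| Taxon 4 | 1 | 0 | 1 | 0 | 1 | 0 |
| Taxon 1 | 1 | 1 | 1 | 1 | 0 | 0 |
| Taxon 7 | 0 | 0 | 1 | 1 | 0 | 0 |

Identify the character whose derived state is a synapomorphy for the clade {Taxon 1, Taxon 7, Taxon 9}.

spiracle pair III lost

Character polarity is set by the outgroup: the derived state is whichever differs from the outgroup's state, so for keeled scales the derived state is '0', and for the remaining characters it is '1'.
Only Taxon 7 and Taxon 9 show the derived state '0' for keeled scales, supporting them as a clade.
hollow quills (derived state '1') is unique to Taxon 1 (autapomorphy; uninformative for grouping).
All ingroup taxa share the derived state '1' for compound eyes; it defines the ingroup but does not resolve relationships within it.
spiracle pair III lost: derived state '1' in Taxon 1, Taxon 7, and Taxon 9 only — synapomorphy for {Taxon 1, Taxon 7, Taxon 9}.
serrated mandibles: derived state '1' in Taxon 4 and Taxon 5 only — synapomorphy for {Taxon 4, Taxon 5}.
four-chambered heart (derived state '1') is unique to Taxon 5 (autapomorphy; uninformative for grouping).
Most parsimonious ingroup topology: (((Taxon 9,Taxon 7),Taxon 1),(Taxon 5,Taxon 4)).
The clade {Taxon 1, Taxon 7, Taxon 9} is supported by spiracle pair III lost: its derived state '1' occurs in exactly those taxa and in no other taxon (including the outgroup).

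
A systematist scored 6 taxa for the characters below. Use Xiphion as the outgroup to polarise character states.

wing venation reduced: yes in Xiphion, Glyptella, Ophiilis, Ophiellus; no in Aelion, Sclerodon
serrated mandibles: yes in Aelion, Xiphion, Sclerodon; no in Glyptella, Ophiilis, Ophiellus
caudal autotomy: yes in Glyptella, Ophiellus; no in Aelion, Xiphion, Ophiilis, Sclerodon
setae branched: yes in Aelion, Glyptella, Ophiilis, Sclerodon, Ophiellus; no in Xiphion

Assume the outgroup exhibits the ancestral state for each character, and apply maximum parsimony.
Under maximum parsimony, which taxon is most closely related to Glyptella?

Ophiellus

Character polarity is set by the outgroup: the derived state is whichever differs from the outgroup's state, so for wing venation reduced, serrated mandibles the derived state is 'no', and for the remaining characters it is 'yes'.
wing venation reduced: derived state 'no' in Aelion and Sclerodon only — synapomorphy for {Aelion, Sclerodon}.
serrated mandibles (derived state 'no') is shared by Glyptella, Ophiellus, and Ophiilis — a synapomorphy uniting that clade.
Only Glyptella and Ophiellus show the derived state 'yes' for caudal autotomy, supporting them as a clade.
setae branched (derived state 'yes') is shared by all ingroup taxa — unites the whole ingroup.
Most parsimonious ingroup topology: ((Sclerodon,Aelion),((Ophiellus,Glyptella),Ophiilis)).
Glyptella and Ophiellus form a cherry on this tree, so they are sister taxa.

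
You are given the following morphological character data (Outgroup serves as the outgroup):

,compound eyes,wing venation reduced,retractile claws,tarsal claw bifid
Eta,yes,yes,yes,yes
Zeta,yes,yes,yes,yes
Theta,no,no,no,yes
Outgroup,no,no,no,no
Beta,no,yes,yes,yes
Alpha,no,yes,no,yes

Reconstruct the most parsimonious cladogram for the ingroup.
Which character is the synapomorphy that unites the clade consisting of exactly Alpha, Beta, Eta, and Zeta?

wing venation reduced

The outgroup has state 'no' for every character, so 'yes' is the derived state throughout.
compound eyes: derived state 'yes' in Eta and Zeta only — synapomorphy for {Eta, Zeta}.
wing venation reduced (derived state 'yes') is shared by Alpha, Beta, Eta, and Zeta — a synapomorphy uniting that clade.
Only Beta, Eta, and Zeta show the derived state 'yes' for retractile claws, supporting them as a clade.
All ingroup taxa share the derived state 'yes' for tarsal claw bifid; it defines the ingroup but does not resolve relationships within it.
Most parsimonious ingroup topology: (((Beta,(Zeta,Eta)),Alpha),Theta).
The clade {Alpha, Beta, Eta, Zeta} is supported by wing venation reduced: its derived state 'yes' occurs in exactly those taxa and in no other taxon (including the outgroup).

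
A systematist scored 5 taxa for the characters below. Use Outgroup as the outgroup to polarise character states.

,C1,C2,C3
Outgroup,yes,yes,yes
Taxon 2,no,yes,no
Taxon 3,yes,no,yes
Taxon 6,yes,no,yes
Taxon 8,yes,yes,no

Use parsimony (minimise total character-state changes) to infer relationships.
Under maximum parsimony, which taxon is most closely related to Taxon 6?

Taxon 3

The outgroup has state 'yes' for every character, so 'no' is the derived state throughout.
C1 (derived state 'no') is unique to Taxon 2 (autapomorphy; uninformative for grouping).
Only Taxon 3 and Taxon 6 show the derived state 'no' for C2, supporting them as a clade.
C3: derived state 'no' in Taxon 2 and Taxon 8 only — synapomorphy for {Taxon 2, Taxon 8}.
Most parsimonious ingroup topology: ((Taxon 2,Taxon 8),(Taxon 3,Taxon 6)).
Taxon 6 and Taxon 3 form a cherry on this tree, so they are sister taxa.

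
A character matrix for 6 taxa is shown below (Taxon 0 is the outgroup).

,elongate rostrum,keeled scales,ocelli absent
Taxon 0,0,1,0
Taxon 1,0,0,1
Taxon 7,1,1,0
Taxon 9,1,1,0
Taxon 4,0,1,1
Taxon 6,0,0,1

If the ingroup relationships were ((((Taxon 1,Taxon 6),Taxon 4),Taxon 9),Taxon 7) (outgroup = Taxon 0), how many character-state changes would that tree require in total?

Map each character onto ((((Taxon 1,Taxon 6),Taxon 4),Taxon 9),Taxon 7) (rooted by Taxon 0) and count the minimum state changes it requires (Fitch parsimony):
elongate rostrum: 2; keeled scales: 1; ocelli absent: 1.
Total tree length = 4.

4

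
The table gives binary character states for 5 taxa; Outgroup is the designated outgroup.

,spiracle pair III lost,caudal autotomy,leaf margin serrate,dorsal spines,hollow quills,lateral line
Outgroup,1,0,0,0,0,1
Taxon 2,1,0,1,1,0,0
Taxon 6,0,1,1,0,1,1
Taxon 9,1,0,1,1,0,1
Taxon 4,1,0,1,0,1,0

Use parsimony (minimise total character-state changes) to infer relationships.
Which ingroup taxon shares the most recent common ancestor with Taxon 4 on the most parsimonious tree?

Taxon 6

Character polarity is set by the outgroup: the derived state is whichever differs from the outgroup's state, so for spiracle pair III lost, lateral line the derived state is '0', and for the remaining characters it is '1'.
spiracle pair III lost: derived state '0' in Taxon 6 only — an autapomorphy, so it tells us nothing about relationships among taxa.
caudal autotomy: derived state '1' in Taxon 6 only — an autapomorphy, so it tells us nothing about relationships among taxa.
All ingroup taxa share the derived state '1' for leaf margin serrate; it defines the ingroup but does not resolve relationships within it.
Only Taxon 2 and Taxon 9 show the derived state '1' for dorsal spines, supporting them as a clade.
Only Taxon 4 and Taxon 6 show the derived state '1' for hollow quills, supporting them as a clade.
lateral line (state '0') occurs in Taxon 2 and Taxon 4 but conflicts with the nesting implied by the other characters — most parsimoniously interpreted as homoplasy.
Most parsimonious ingroup topology: ((Taxon 2,Taxon 9),(Taxon 6,Taxon 4)).
Taxon 4 and Taxon 6 form a cherry on this tree, so they are sister taxa.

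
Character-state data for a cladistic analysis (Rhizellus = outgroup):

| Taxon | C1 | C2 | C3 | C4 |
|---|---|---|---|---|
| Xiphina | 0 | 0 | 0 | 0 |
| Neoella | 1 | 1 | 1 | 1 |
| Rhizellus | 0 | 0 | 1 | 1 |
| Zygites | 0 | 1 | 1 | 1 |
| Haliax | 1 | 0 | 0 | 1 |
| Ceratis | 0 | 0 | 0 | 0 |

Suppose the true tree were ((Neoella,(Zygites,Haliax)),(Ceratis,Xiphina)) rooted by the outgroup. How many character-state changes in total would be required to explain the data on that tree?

7

Map each character onto ((Neoella,(Zygites,Haliax)),(Ceratis,Xiphina)) (rooted by Rhizellus) and count the minimum state changes it requires (Fitch parsimony):
C1: 2; C2: 2; C3: 2; C4: 1.
Total tree length = 7.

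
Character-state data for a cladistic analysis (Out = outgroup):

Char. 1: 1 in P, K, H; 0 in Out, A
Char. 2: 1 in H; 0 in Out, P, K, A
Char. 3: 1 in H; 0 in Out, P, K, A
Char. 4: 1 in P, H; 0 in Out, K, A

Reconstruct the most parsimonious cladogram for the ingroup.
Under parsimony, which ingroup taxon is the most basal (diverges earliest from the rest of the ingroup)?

A

The outgroup has state '0' for every character, so '1' is the derived state throughout.
Only H, K, and P show the derived state '1' for Char. 1, supporting them as a clade.
Char. 2 (derived state '1') is unique to H (autapomorphy; uninformative for grouping).
Char. 3: derived state '1' in H only — an autapomorphy, so it tells us nothing about relationships among taxa.
Only H and P show the derived state '1' for Char. 4, supporting them as a clade.
Most parsimonious ingroup topology: (((P,H),K),A).
A is sister to the clade containing all other ingroup taxa, so it is the earliest-diverging (most basal) ingroup lineage.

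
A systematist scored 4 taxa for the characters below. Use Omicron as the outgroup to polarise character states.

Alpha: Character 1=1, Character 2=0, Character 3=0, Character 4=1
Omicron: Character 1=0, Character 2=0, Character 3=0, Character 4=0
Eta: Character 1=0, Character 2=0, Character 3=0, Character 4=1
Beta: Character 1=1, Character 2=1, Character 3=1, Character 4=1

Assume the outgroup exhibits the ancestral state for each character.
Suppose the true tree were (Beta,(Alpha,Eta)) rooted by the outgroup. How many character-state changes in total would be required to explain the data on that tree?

Map each character onto (Beta,(Alpha,Eta)) (rooted by Omicron) and count the minimum state changes it requires (Fitch parsimony):
Character 1: 2; Character 2: 1; Character 3: 1; Character 4: 1.
Total tree length = 5.

5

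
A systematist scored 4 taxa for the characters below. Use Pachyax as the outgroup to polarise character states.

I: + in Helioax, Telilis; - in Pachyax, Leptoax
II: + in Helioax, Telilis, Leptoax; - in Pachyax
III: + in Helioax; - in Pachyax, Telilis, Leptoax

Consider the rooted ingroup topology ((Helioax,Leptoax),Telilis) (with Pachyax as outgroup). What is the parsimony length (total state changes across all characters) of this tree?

4

Map each character onto ((Helioax,Leptoax),Telilis) (rooted by Pachyax) and count the minimum state changes it requires (Fitch parsimony):
I: 2; II: 1; III: 1.
Total tree length = 4.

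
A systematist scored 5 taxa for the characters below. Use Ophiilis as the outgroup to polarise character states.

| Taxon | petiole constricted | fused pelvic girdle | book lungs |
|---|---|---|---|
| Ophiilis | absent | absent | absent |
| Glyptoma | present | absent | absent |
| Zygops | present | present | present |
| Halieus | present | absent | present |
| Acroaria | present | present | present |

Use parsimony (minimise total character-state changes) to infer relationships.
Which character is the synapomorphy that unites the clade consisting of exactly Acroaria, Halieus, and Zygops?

The outgroup has state 'absent' for every character, so 'present' is the derived state throughout.
petiole constricted (derived state 'present') is shared by all ingroup taxa — unites the whole ingroup.
fused pelvic girdle: derived state 'present' in Acroaria and Zygops only — synapomorphy for {Acroaria, Zygops}.
Only Acroaria, Halieus, and Zygops show the derived state 'present' for book lungs, supporting them as a clade.
Most parsimonious ingroup topology: (Glyptoma,((Zygops,Acroaria),Halieus)).
The clade {Acroaria, Halieus, Zygops} is supported by book lungs: its derived state 'present' occurs in exactly those taxa and in no other taxon (including the outgroup).

book lungs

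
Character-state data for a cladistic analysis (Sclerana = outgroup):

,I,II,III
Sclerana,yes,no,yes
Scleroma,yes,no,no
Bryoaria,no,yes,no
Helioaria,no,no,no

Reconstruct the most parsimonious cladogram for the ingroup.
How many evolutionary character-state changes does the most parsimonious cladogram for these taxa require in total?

3

Character polarity is set by the outgroup: the derived state is whichever differs from the outgroup's state, so for I, III the derived state is 'no', and for the remaining characters it is 'yes'.
I (derived state 'no') is shared by Bryoaria and Helioaria — a synapomorphy uniting that clade.
II (derived state 'yes') is unique to Bryoaria (autapomorphy; uninformative for grouping).
All ingroup taxa share the derived state 'no' for III; it defines the ingroup but does not resolve relationships within it.
Most parsimonious ingroup topology: (Scleroma,(Bryoaria,Helioaria)).
Changes per character on this tree: I: 1; II: 1; III: 1.
Total = 3.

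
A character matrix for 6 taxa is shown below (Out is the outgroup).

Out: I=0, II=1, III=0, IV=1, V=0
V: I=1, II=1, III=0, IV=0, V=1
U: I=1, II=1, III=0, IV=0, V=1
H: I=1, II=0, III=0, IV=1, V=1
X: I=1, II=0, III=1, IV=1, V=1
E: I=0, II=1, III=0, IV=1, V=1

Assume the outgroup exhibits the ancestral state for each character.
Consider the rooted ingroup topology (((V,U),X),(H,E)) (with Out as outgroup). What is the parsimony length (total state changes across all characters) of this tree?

7

Map each character onto (((V,U),X),(H,E)) (rooted by Out) and count the minimum state changes it requires (Fitch parsimony):
I: 2; II: 2; III: 1; IV: 1; V: 1.
Total tree length = 7.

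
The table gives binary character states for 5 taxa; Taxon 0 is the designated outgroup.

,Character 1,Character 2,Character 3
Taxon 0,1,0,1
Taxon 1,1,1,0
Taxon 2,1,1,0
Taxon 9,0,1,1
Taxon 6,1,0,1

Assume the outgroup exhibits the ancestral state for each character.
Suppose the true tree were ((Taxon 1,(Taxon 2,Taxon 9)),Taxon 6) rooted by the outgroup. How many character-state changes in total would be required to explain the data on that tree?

Map each character onto ((Taxon 1,(Taxon 2,Taxon 9)),Taxon 6) (rooted by Taxon 0) and count the minimum state changes it requires (Fitch parsimony):
Character 1: 1; Character 2: 1; Character 3: 2.
Total tree length = 4.

4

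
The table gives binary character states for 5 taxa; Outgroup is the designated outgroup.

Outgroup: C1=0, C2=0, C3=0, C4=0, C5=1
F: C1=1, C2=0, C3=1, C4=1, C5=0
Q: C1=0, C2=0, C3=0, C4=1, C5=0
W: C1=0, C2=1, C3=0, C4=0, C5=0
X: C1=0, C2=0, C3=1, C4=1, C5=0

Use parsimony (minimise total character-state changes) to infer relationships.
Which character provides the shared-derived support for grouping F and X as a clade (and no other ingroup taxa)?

C3

Character polarity is set by the outgroup: the derived state is whichever differs from the outgroup's state, so for C5 the derived state is '0', and for the remaining characters it is '1'.
C1: derived state '1' in F only — an autapomorphy, so it tells us nothing about relationships among taxa.
C2 (derived state '1') is unique to W (autapomorphy; uninformative for grouping).
C3 (derived state '1') is shared by F and X — a synapomorphy uniting that clade.
C4: derived state '1' in F, Q, and X only — synapomorphy for {F, Q, X}.
All ingroup taxa share the derived state '0' for C5; it defines the ingroup but does not resolve relationships within it.
Most parsimonious ingroup topology: (((F,X),Q),W).
The clade {F, X} is supported by C3: its derived state '1' occurs in exactly those taxa and in no other taxon (including the outgroup).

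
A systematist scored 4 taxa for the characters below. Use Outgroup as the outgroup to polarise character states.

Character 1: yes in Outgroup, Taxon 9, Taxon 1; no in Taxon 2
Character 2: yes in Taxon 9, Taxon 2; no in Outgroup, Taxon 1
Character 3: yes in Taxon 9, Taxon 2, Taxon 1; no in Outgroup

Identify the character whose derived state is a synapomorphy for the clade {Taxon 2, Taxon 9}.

Character 2

Character polarity is set by the outgroup: the derived state is whichever differs from the outgroup's state, so for Character 1 the derived state is 'no', and for the remaining characters it is 'yes'.
Character 1: derived state 'no' in Taxon 2 only — an autapomorphy, so it tells us nothing about relationships among taxa.
Character 2: derived state 'yes' in Taxon 2 and Taxon 9 only — synapomorphy for {Taxon 2, Taxon 9}.
All ingroup taxa share the derived state 'yes' for Character 3; it defines the ingroup but does not resolve relationships within it.
Most parsimonious ingroup topology: ((Taxon 9,Taxon 2),Taxon 1).
The clade {Taxon 2, Taxon 9} is supported by Character 2: its derived state 'yes' occurs in exactly those taxa and in no other taxon (including the outgroup).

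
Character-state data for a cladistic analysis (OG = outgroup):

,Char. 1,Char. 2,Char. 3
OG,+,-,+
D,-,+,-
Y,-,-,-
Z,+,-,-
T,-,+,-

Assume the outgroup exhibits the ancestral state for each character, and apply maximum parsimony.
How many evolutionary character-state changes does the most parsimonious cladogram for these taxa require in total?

3

Character polarity is set by the outgroup: the derived state is whichever differs from the outgroup's state, so for Char. 1, Char. 3 the derived state is '-', and for the remaining characters it is '+'.
Only D, T, and Y show the derived state '-' for Char. 1, supporting them as a clade.
Only D and T show the derived state '+' for Char. 2, supporting them as a clade.
All ingroup taxa share the derived state '-' for Char. 3; it defines the ingroup but does not resolve relationships within it.
Most parsimonious ingroup topology: (((D,T),Y),Z).
Changes per character on this tree: Char. 1: 1; Char. 2: 1; Char. 3: 1.
Total = 3.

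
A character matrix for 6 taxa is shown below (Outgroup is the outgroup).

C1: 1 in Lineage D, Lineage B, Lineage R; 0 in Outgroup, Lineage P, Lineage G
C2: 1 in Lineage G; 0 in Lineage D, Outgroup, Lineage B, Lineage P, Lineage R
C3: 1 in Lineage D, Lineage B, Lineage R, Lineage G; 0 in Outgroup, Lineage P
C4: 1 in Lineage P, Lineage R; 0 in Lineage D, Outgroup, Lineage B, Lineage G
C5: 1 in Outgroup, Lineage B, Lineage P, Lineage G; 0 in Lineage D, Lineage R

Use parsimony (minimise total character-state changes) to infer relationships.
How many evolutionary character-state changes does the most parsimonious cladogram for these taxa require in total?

Character polarity is set by the outgroup: the derived state is whichever differs from the outgroup's state, so for C5 the derived state is '0', and for the remaining characters it is '1'.
C1 (derived state '1') is shared by Lineage B, Lineage D, and Lineage R — a synapomorphy uniting that clade.
C2: derived state '1' in Lineage G only — an autapomorphy, so it tells us nothing about relationships among taxa.
Only Lineage B, Lineage D, Lineage G, and Lineage R show the derived state '1' for C3, supporting them as a clade.
C4 (state '1') occurs in Lineage P and Lineage R but conflicts with the nesting implied by the other characters — most parsimoniously interpreted as homoplasy.
C5: derived state '0' in Lineage D and Lineage R only — synapomorphy for {Lineage D, Lineage R}.
Most parsimonious ingroup topology: ((((Lineage R,Lineage D),Lineage B),Lineage G),Lineage P).
Changes per character on this tree: C1: 1; C2: 1; C3: 1; C4: 2; C5: 1.
Total = 6.

6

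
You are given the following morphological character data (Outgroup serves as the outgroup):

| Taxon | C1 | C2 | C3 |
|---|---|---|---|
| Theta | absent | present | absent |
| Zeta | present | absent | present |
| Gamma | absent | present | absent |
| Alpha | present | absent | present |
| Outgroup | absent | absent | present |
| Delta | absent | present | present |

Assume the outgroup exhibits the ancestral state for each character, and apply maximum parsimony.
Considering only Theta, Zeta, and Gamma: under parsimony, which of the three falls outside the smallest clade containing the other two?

Zeta

Character polarity is set by the outgroup: the derived state is whichever differs from the outgroup's state, so for C3 the derived state is 'absent', and for the remaining characters it is 'present'.
C1: derived state 'present' in Alpha and Zeta only — synapomorphy for {Alpha, Zeta}.
C2: derived state 'present' in Delta, Gamma, and Theta only — synapomorphy for {Delta, Gamma, Theta}.
C3: derived state 'absent' in Gamma and Theta only — synapomorphy for {Gamma, Theta}.
Most parsimonious ingroup topology: (((Theta,Gamma),Delta),(Alpha,Zeta)).
Gamma and Theta share a more recent common ancestor with each other than either does with Zeta, so Zeta is the least closely related of the three.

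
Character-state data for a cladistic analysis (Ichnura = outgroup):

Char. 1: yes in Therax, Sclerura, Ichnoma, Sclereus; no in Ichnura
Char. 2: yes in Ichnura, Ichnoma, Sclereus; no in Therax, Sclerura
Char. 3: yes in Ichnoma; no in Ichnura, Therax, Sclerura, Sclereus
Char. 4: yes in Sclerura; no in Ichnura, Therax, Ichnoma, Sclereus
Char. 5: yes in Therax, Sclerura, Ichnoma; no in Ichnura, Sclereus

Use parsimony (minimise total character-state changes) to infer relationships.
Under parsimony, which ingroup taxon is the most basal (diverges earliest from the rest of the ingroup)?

Sclereus

Character polarity is set by the outgroup: the derived state is whichever differs from the outgroup's state, so for Char. 2 the derived state is 'no', and for the remaining characters it is 'yes'.
Char. 1 (derived state 'yes') is shared by all ingroup taxa — unites the whole ingroup.
Char. 2 (derived state 'no') is shared by Sclerura and Therax — a synapomorphy uniting that clade.
Char. 3 (derived state 'yes') is unique to Ichnoma (autapomorphy; uninformative for grouping).
Char. 4: derived state 'yes' in Sclerura only — an autapomorphy, so it tells us nothing about relationships among taxa.
Char. 5 (derived state 'yes') is shared by Ichnoma, Sclerura, and Therax — a synapomorphy uniting that clade.
Most parsimonious ingroup topology: (((Therax,Sclerura),Ichnoma),Sclereus).
Sclereus is sister to the clade containing all other ingroup taxa, so it is the earliest-diverging (most basal) ingroup lineage.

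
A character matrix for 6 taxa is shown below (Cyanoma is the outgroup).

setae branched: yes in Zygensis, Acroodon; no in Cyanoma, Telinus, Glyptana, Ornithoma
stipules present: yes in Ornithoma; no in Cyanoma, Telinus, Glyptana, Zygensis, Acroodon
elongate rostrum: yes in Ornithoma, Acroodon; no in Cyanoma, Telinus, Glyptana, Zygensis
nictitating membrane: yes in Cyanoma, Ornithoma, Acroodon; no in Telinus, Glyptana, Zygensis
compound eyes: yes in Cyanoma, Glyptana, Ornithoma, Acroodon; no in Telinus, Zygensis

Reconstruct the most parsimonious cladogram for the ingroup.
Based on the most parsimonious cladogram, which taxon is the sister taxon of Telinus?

Character polarity is set by the outgroup: the derived state is whichever differs from the outgroup's state, so for nictitating membrane, compound eyes the derived state is 'no', and for the remaining characters it is 'yes'.
setae branched groups Acroodon and Zygensis, which is incompatible with the clades supported by the remaining characters; treating it as convergent (homoplasy) costs fewer steps than any alternative tree.
stipules present (derived state 'yes') is unique to Ornithoma (autapomorphy; uninformative for grouping).
elongate rostrum (derived state 'yes') is shared by Acroodon and Ornithoma — a synapomorphy uniting that clade.
Only Glyptana, Telinus, and Zygensis show the derived state 'no' for nictitating membrane, supporting them as a clade.
Only Telinus and Zygensis show the derived state 'no' for compound eyes, supporting them as a clade.
Most parsimonious ingroup topology: (((Telinus,Zygensis),Glyptana),(Ornithoma,Acroodon)).
Telinus and Zygensis form a cherry on this tree, so they are sister taxa.

Zygensis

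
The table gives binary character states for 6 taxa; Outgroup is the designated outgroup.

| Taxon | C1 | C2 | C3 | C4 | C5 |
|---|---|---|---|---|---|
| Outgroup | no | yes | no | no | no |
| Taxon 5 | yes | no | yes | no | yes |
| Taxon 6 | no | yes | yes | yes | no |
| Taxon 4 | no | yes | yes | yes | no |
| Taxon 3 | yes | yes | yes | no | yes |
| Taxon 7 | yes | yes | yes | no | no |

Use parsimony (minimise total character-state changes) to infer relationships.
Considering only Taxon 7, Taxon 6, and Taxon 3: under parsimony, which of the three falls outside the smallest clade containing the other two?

Taxon 6

Character polarity is set by the outgroup: the derived state is whichever differs from the outgroup's state, so for C2 the derived state is 'no', and for the remaining characters it is 'yes'.
Only Taxon 3, Taxon 5, and Taxon 7 show the derived state 'yes' for C1, supporting them as a clade.
C2: derived state 'no' in Taxon 5 only — an autapomorphy, so it tells us nothing about relationships among taxa.
All ingroup taxa share the derived state 'yes' for C3; it defines the ingroup but does not resolve relationships within it.
Only Taxon 4 and Taxon 6 show the derived state 'yes' for C4, supporting them as a clade.
C5 (derived state 'yes') is shared by Taxon 3 and Taxon 5 — a synapomorphy uniting that clade.
Most parsimonious ingroup topology: (((Taxon 5,Taxon 3),Taxon 7),(Taxon 6,Taxon 4)).
Taxon 3 and Taxon 7 share a more recent common ancestor with each other than either does with Taxon 6, so Taxon 6 is the least closely related of the three.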